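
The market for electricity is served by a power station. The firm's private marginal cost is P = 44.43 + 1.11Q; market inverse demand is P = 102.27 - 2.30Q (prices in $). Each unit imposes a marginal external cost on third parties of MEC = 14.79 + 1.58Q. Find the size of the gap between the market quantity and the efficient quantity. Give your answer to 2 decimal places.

Market equilibrium (private): 44.43 + 1.11Q = 102.27 - 2.30Q → Q_m = 16.9619.
Social marginal cost = private MC + MEC = 59.22 + 2.69Q.
Set SMC = demand: 59.22 + 2.69Q = 102.27 - 2.30Q → Q* = 8.6273.
Gap = |16.9619 − 8.6273| = 8.3346.

8.33 units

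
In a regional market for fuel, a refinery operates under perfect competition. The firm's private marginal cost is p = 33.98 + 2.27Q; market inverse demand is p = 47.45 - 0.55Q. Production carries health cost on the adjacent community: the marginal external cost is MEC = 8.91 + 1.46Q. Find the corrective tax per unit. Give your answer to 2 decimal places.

tax = 10.47 per unit

Social marginal cost = private MC + MEC = 42.89 + 3.73Q.
Set SMC = demand: 42.89 + 3.73Q = 47.45 - 0.55Q → Q* = 1.0654.
The Pigouvian tax equals MEC at Q*: 8.91 + 1.46×1.0654 = 10.4655.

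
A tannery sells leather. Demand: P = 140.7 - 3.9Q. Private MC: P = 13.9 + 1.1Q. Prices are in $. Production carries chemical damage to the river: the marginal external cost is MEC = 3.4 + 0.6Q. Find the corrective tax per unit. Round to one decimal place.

tax = $16.6 per unit

Social marginal cost = private MC + MEC = 17.3 + 1.7Q.
Set SMC = demand: 17.3 + 1.7Q = 140.7 - 3.9Q → Q* = 22.0357.
The Pigouvian tax equals MEC at Q*: 3.4 + 0.6×22.0357 = 16.6214.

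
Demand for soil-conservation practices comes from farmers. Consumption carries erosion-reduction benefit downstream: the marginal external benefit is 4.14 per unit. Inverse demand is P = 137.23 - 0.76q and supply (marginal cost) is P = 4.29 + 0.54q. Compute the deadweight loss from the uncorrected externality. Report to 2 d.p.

DWL = 6.59

Market equilibrium (private): 4.29 + 0.54q = 137.23 - 0.76q → q_m = 102.2615.
Social marginal benefit = demand + MEB = 141.37 - 0.76q.
Set SMB = MC: 141.37 - 0.76q = 4.29 + 0.54q → q* = 105.4462.
Between q* and q_m the wedge SMB − MC runs linearly from 0 to MEB(q_m), so the loss is a triangle.
DWL = ½ × 3.1847 × 4.1400 = 6.5923.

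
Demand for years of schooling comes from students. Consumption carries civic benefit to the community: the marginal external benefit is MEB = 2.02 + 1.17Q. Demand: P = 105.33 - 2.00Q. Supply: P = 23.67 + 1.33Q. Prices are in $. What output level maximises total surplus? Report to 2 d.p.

Q* = 38.74

Social marginal benefit = demand + MEB = 107.35 - 0.83Q.
Set SMB = MC: 107.35 - 0.83Q = 23.67 + 1.33Q → Q* = 38.7407.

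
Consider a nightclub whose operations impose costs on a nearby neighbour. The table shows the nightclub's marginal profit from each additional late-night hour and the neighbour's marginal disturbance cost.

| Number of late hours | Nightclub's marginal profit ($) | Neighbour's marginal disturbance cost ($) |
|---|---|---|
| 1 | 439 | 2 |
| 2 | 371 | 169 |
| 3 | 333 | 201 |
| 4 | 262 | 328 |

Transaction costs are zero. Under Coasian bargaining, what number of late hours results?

3

Bargaining reaches the level where marginal profit last exceeds marginal disturbance cost.
That holds through level 3 (333 ≥ 201) but not at 4 (262 < 328).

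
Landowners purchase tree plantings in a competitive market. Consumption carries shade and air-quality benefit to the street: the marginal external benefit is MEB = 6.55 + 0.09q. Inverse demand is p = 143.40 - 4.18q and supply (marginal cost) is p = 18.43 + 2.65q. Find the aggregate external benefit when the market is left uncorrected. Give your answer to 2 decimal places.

134.91

Market equilibrium (private): 18.43 + 2.65q = 143.40 - 4.18q → q_m = 18.2972.
Total external benefit = ∫₀^{q_m} (6.55 + 0.09q) dq = 6.55×18.2972 + ½×0.09×18.2972² = 134.9121.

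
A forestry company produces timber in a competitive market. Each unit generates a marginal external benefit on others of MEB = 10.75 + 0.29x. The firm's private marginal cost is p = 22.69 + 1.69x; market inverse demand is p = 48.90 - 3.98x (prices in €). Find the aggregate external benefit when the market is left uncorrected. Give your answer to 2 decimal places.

Market equilibrium (private): 22.69 + 1.69x = 48.90 - 3.98x → x_m = 4.6226.
Total external benefit = ∫₀^{x_m} (10.75 + 0.29x) dx = 10.75×4.6226 + ½×0.29×4.6226² = 52.7914.

€52.79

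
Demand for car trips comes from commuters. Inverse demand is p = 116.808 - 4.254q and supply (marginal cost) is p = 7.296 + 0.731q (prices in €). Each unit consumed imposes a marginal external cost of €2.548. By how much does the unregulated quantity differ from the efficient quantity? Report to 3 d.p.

0.511 units

Market equilibrium (private): 7.296 + 0.731q = 116.808 - 4.254q → q_m = 21.9683.
Social marginal benefit = demand − MEC = 114.260 - 4.254q.
Set SMB = MC: 114.260 - 4.254q = 7.296 + 0.731q → q* = 21.4572.
Gap = |21.9683 − 21.4572| = 0.5111.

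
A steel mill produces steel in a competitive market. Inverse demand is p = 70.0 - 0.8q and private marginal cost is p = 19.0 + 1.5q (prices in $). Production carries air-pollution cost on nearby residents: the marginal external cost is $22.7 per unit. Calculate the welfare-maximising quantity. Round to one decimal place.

Social marginal cost = private MC + MEC = 41.7 + 1.5q.
Set SMC = demand: 41.7 + 1.5q = 70.0 - 0.8q → q* = 12.3043.

q* = 12.3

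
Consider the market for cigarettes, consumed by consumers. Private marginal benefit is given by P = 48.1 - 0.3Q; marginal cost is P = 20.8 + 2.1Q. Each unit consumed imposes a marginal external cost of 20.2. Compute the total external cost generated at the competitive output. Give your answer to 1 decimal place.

229.8

Market equilibrium (private): 20.8 + 2.1Q = 48.1 - 0.3Q → Q_m = 11.3750.
Total external cost = MEC × Q_m = 20.2 × 11.3750 = 229.7750.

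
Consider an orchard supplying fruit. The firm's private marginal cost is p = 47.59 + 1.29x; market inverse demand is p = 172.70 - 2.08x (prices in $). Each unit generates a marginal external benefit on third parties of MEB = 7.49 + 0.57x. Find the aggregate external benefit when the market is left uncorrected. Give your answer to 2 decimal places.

Market equilibrium (private): 47.59 + 1.29x = 172.70 - 2.08x → x_m = 37.1246.
Total external benefit = ∫₀^{x_m} (7.49 + 0.57x) dx = 7.49×37.1246 + ½×0.57×37.1246² = 670.8605.

$670.86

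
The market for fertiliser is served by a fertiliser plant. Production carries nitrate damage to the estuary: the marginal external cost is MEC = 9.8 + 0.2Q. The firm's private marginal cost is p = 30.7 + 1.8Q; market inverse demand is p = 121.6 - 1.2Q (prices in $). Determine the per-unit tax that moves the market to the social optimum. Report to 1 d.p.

Social marginal cost = private MC + MEC = 40.5 + 2.0Q.
Set SMC = demand: 40.5 + 2.0Q = 121.6 - 1.2Q → Q* = 25.3438.
The Pigouvian tax equals MEC at Q*: 9.8 + 0.2×25.3438 = 14.8688.

tax = $14.9 per unit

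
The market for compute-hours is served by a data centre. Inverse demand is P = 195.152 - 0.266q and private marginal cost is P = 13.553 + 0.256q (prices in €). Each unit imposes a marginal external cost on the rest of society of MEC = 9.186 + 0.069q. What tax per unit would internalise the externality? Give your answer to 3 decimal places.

Social marginal cost = private MC + MEC = 22.739 + 0.325q.
Set SMC = demand: 22.739 + 0.325q = 195.152 - 0.266q → q* = 291.7310.
The Pigouvian tax equals MEC at q*: 9.186 + 0.069×291.7310 = 29.3154.

tax = €29.315 per unit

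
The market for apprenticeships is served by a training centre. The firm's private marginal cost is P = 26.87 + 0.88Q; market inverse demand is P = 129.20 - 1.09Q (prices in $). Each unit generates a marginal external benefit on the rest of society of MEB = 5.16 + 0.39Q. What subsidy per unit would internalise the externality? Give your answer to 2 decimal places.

Social marginal cost = private MC − MEB = 21.71 + 0.49Q.
Set SMC = demand: 21.71 + 0.49Q = 129.20 - 1.09Q → Q* = 68.0316.
The Pigouvian subsidy equals MEB at Q*: 5.16 + 0.39×68.0316 = 31.6923.

subsidy = $31.69 per unit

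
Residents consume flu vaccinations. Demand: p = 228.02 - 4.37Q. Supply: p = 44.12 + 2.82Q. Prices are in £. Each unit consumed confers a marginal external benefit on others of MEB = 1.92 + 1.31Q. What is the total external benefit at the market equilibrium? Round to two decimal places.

£477.60

Market equilibrium (private): 44.12 + 2.82Q = 228.02 - 4.37Q → Q_m = 25.5772.
Total external benefit = ∫₀^{Q_m} (1.92 + 1.31Q) dQ = 1.92×25.5772 + ½×1.31×25.5772² = 477.6047.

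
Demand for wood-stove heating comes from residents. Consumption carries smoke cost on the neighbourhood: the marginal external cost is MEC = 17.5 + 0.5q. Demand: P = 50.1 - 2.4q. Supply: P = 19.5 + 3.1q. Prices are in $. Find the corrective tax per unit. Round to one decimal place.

tax = $18.6 per unit

Social marginal benefit = demand − MEC = 32.6 - 2.9q.
Set SMB = MC: 32.6 - 2.9q = 19.5 + 3.1q → q* = 2.1833.
The Pigouvian tax equals MEC at q*: 17.5 + 0.5×2.1833 = 18.5917.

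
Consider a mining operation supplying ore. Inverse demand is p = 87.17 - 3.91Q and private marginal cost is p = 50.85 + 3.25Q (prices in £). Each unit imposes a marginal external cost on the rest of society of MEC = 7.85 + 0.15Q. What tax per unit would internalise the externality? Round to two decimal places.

tax = £8.43 per unit

Social marginal cost = private MC + MEC = 58.70 + 3.40Q.
Set SMC = demand: 58.70 + 3.40Q = 87.17 - 3.91Q → Q* = 3.8947.
The Pigouvian tax equals MEC at Q*: 7.85 + 0.15×3.8947 = 8.4342.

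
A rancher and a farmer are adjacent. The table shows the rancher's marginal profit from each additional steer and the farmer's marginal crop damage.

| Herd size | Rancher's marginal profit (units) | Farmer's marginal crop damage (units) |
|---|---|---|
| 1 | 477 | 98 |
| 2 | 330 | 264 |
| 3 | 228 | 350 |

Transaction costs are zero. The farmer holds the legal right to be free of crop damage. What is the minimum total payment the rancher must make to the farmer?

Efficient level: marginal profit ≥ marginal crop damage through level 2, so k* = 2.
With the farmer holding the right, the rancher must at least compensate total damage at k*: 98 + 264 = 362.

362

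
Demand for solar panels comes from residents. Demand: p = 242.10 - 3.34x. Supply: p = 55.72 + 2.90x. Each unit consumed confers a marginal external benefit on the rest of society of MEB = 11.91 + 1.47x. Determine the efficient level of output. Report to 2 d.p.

x* = 41.57

Social marginal benefit = demand + MEB = 254.01 - 1.87x.
Set SMB = MC: 254.01 - 1.87x = 55.72 + 2.90x → x* = 41.5702.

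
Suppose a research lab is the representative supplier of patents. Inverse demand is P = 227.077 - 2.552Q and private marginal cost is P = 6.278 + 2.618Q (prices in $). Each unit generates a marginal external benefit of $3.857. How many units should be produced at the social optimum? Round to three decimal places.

Social marginal cost = private MC − MEB = 2.421 + 2.618Q.
Set SMC = demand: 2.421 + 2.618Q = 227.077 - 2.552Q → Q* = 43.4538.

Q* = 43.454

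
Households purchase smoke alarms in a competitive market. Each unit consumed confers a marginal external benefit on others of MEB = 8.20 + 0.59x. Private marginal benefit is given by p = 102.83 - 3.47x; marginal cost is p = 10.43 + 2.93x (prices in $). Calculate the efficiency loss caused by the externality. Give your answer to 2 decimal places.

Market equilibrium (private): 10.43 + 2.93x = 102.83 - 3.47x → x_m = 14.4375.
Social marginal benefit = demand + MEB = 111.03 - 2.88x.
Set SMB = MC: 111.03 - 2.88x = 10.43 + 2.93x → x* = 17.3150.
The welfare-loss triangle has base |x_m − x*| and height MEB(x_m) (the vertical gap between SMB and MC is zero at x* and MEB at x_m).
DWL = ½ × 2.8775 × 16.7181 = 24.0532.

DWL = $24.05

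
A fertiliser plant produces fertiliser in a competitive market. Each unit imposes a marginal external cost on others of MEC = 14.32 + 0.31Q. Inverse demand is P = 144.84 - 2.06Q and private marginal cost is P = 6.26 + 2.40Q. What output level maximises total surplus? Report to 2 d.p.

Q* = 26.05

Social marginal cost = private MC + MEC = 20.58 + 2.71Q.
Set SMC = demand: 20.58 + 2.71Q = 144.84 - 2.06Q → Q* = 26.0503.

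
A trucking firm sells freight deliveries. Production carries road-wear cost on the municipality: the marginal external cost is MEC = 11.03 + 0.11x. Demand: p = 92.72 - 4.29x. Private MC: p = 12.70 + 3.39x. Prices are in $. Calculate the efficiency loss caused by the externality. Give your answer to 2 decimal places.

Market equilibrium (private): 12.70 + 3.39x = 92.72 - 4.29x → x_m = 10.4193.
Social marginal cost = private MC + MEC = 23.73 + 3.50x.
Set SMC = demand: 23.73 + 3.50x = 92.72 - 4.29x → x* = 8.8562.
Between x* and x_m the wedge SMC − demand runs linearly from 0 to MEC(x_m), so the loss is a triangle.
DWL = ½ × 1.5631 × 12.1761 = 9.5162.

DWL = $9.52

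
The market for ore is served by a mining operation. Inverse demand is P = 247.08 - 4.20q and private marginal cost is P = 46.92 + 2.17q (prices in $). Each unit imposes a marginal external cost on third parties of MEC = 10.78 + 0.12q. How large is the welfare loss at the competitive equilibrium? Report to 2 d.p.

DWL = $16.31

Market equilibrium (private): 46.92 + 2.17q = 247.08 - 4.20q → q_m = 31.4223.
Social marginal cost = private MC + MEC = 57.70 + 2.29q.
Set SMC = demand: 57.70 + 2.29q = 247.08 - 4.20q → q* = 29.1803.
Height of the DWL triangle at q_m is SMC(q_m) − demand(q_m) = MEC(q_m) = 14.5507.
DWL = ½ × 2.2420 × 14.5507 = 16.3113.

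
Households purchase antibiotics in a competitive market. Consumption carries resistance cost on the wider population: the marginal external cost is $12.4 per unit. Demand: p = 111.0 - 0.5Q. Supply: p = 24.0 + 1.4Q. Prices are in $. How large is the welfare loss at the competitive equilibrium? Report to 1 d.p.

Market equilibrium (private): 24.0 + 1.4Q = 111.0 - 0.5Q → Q_m = 45.7895.
Social marginal benefit = demand − MEC = 98.6 - 0.5Q.
Set SMB = MC: 98.6 - 0.5Q = 24.0 + 1.4Q → Q* = 39.2632.
Height of the DWL triangle at Q_m is MC(Q_m) − SMB(Q_m) = MEC(Q_m) = 12.4000.
DWL = ½ × 6.5263 × 12.4000 = 40.4631.

DWL = $40.5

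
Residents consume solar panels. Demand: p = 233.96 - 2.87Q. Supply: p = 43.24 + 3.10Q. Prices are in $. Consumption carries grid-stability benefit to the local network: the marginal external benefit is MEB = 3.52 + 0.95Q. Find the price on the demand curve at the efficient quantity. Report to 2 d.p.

Social marginal benefit = demand + MEB = 237.48 - 1.92Q.
Set SMB = MC: 237.48 - 1.92Q = 43.24 + 3.10Q → Q* = 38.6932.
Consumer price on the demand curve at Q*: 233.96 − 2.87×38.6932 = 122.9105.

P = $122.91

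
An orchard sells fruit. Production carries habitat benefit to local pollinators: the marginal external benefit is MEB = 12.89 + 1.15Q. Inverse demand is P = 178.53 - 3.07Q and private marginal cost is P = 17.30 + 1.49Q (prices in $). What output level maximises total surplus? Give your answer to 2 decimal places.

Q* = 51.06

Social marginal cost = private MC − MEB = 4.41 + 0.34Q.
Set SMC = demand: 4.41 + 0.34Q = 178.53 - 3.07Q → Q* = 51.0616.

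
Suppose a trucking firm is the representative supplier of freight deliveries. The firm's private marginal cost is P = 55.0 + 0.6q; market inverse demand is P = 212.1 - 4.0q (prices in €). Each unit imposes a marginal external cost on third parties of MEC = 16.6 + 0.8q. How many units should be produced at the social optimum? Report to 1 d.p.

Social marginal cost = private MC + MEC = 71.6 + 1.4q.
Set SMC = demand: 71.6 + 1.4q = 212.1 - 4.0q → q* = 26.0185.

q* = 26.0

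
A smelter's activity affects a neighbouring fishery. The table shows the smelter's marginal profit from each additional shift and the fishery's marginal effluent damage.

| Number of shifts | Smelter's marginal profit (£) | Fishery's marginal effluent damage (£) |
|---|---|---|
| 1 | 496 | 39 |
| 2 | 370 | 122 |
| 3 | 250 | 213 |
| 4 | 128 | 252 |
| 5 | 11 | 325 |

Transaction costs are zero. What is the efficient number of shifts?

Bargaining reaches the level where marginal profit last exceeds marginal effluent damage.
That holds through level 3 (250 ≥ 213) but not at 4 (128 < 252).

3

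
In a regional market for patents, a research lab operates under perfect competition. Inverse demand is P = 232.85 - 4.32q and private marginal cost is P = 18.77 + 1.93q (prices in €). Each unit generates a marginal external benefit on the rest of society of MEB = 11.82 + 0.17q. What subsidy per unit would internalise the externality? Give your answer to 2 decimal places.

Social marginal cost = private MC − MEB = 6.95 + 1.76q.
Set SMC = demand: 6.95 + 1.76q = 232.85 - 4.32q → q* = 37.1546.
The Pigouvian subsidy equals MEB at q*: 11.82 + 0.17×37.1546 = 18.1363.

subsidy = €18.14 per unit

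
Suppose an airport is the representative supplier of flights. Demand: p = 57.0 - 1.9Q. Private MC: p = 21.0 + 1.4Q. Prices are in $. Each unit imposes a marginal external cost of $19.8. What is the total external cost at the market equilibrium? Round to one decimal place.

$216.0

Market equilibrium (private): 21.0 + 1.4Q = 57.0 - 1.9Q → Q_m = 10.9091.
Total external cost = MEC × Q_m = 19.8 × 10.9091 = 216.0002.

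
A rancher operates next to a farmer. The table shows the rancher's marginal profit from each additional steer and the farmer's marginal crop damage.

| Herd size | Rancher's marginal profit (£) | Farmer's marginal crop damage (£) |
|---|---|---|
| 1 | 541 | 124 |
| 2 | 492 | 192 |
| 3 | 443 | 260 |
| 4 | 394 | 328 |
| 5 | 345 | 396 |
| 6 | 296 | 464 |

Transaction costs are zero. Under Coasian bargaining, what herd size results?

4

Bargaining reaches the level where marginal profit last exceeds marginal crop damage.
That holds through level 4 (394 ≥ 328) but not at 5 (345 < 396).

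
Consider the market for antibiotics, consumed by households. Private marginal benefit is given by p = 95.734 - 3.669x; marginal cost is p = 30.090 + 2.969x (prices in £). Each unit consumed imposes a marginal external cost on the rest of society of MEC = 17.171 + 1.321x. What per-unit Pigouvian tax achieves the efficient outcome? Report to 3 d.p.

Social marginal benefit = demand − MEC = 78.563 - 4.990x.
Set SMB = MC: 78.563 - 4.990x = 30.090 + 2.969x → x* = 6.0903.
The Pigouvian tax equals MEC at x*: 17.171 + 1.321×6.0903 = 25.2163.

tax = £25.216 per unit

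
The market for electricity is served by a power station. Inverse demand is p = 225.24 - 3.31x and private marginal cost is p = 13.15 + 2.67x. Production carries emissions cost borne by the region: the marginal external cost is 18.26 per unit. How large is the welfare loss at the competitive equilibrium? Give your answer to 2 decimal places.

DWL = 27.88

Market equilibrium (private): 13.15 + 2.67x = 225.24 - 3.31x → x_m = 35.4666.
Social marginal cost = private MC + MEC = 31.41 + 2.67x.
Set SMC = demand: 31.41 + 2.67x = 225.24 - 3.31x → x* = 32.4130.
The loss is the area between SMC and demand from x* to x_m; with linear curves that's a triangle of height MEC(x_m).
DWL = ½ × 3.0536 × 18.2600 = 27.8794.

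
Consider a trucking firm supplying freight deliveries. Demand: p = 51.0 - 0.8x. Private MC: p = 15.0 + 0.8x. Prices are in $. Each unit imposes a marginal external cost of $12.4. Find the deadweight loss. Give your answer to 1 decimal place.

DWL = $48.1

Market equilibrium (private): 15.0 + 0.8x = 51.0 - 0.8x → x_m = 22.5000.
Social marginal cost = private MC + MEC = 27.4 + 0.8x.
Set SMC = demand: 27.4 + 0.8x = 51.0 - 0.8x → x* = 14.7500.
Between x* and x_m the wedge SMC − demand runs linearly from 0 to MEC(x_m), so the loss is a triangle.
DWL = ½ × 7.7500 × 12.4000 = 48.0500.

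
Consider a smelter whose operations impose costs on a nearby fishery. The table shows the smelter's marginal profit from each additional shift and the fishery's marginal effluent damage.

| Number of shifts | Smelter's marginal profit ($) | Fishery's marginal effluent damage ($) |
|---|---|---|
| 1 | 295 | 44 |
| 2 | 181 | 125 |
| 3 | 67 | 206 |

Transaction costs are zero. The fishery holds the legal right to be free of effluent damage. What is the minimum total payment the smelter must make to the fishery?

Efficient level: marginal profit ≥ marginal effluent damage through level 2, so k* = 2.
With the fishery holding the right, the smelter must at least compensate total damage at k*: 44 + 125 = 169.

$169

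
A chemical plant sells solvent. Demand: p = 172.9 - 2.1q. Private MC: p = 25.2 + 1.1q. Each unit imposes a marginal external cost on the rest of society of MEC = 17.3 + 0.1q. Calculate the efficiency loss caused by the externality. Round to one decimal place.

Market equilibrium (private): 25.2 + 1.1q = 172.9 - 2.1q → q_m = 46.1563.
Social marginal cost = private MC + MEC = 42.5 + 1.2q.
Set SMC = demand: 42.5 + 1.2q = 172.9 - 2.1q → q* = 39.5152.
The loss is the area between SMC and demand from q* to q_m; with linear curves that's a triangle of height MEC(q_m).
DWL = ½ × 6.6411 × 21.9156 = 72.7718.

DWL = 72.8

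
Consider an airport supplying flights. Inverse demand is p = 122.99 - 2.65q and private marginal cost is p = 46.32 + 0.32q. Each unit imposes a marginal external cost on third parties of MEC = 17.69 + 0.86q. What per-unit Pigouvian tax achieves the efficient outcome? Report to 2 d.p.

tax = 30.93 per unit

Social marginal cost = private MC + MEC = 64.01 + 1.18q.
Set SMC = demand: 64.01 + 1.18q = 122.99 - 2.65q → q* = 15.3995.
The Pigouvian tax equals MEC at q*: 17.69 + 0.86×15.3995 = 30.9336.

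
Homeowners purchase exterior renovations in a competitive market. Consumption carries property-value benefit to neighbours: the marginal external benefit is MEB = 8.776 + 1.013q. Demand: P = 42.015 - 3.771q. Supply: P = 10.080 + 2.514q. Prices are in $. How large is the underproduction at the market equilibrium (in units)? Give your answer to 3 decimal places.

2.641 units

Market equilibrium (private): 10.080 + 2.514q = 42.015 - 3.771q → q_m = 5.0811.
Social marginal benefit = demand + MEB = 50.791 - 2.758q.
Set SMB = MC: 50.791 - 2.758q = 10.080 + 2.514q → q* = 7.7221.
Gap = |5.0811 − 7.7221| = 2.6410.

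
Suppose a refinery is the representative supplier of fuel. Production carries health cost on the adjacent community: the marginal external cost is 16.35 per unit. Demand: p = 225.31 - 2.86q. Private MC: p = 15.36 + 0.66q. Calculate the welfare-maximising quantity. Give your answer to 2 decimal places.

q* = 55.00

Social marginal cost = private MC + MEC = 31.71 + 0.66q.
Set SMC = demand: 31.71 + 0.66q = 225.31 - 2.86q → q* = 55.0000.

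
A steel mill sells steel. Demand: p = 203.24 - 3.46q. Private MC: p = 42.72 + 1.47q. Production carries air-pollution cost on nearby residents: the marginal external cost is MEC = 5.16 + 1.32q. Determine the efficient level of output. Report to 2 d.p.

q* = 24.86

Social marginal cost = private MC + MEC = 47.88 + 2.79q.
Set SMC = demand: 47.88 + 2.79q = 203.24 - 3.46q → q* = 24.8576.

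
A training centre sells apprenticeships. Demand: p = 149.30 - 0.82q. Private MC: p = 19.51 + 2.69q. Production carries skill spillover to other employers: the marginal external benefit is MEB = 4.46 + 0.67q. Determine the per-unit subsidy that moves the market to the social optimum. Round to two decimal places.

subsidy = 36.13 per unit

Social marginal cost = private MC − MEB = 15.05 + 2.02q.
Set SMC = demand: 15.05 + 2.02q = 149.30 - 0.82q → q* = 47.2711.
The Pigouvian subsidy equals MEB at q*: 4.46 + 0.67×47.2711 = 36.1316.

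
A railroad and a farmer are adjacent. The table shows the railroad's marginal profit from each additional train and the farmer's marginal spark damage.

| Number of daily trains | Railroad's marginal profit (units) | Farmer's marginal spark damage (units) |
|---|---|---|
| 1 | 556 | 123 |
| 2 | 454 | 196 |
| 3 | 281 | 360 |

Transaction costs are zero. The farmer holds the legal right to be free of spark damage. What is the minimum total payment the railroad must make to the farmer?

Efficient level: marginal profit ≥ marginal spark damage through level 2, so k* = 2.
With the farmer holding the right, the railroad must at least compensate total damage at k*: 123 + 196 = 319.

319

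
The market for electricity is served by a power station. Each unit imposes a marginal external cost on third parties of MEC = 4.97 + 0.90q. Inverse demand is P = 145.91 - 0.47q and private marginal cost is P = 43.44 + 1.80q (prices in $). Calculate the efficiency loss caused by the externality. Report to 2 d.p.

DWL = $327.93

Market equilibrium (private): 43.44 + 1.80q = 145.91 - 0.47q → q_m = 45.1410.
Social marginal cost = private MC + MEC = 48.41 + 2.70q.
Set SMC = demand: 48.41 + 2.70q = 145.91 - 0.47q → q* = 30.7571.
The welfare-loss triangle has base |q_m − q*| and height MEC(q_m) (the vertical gap between SMC and demand is zero at q* and MEC at q_m).
DWL = ½ × 14.3839 × 45.5969 = 327.9306.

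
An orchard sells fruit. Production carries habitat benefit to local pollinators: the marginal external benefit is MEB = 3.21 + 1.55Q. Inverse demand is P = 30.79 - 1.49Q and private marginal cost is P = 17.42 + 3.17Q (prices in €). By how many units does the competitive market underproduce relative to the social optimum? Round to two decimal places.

Market equilibrium (private): 17.42 + 3.17Q = 30.79 - 1.49Q → Q_m = 2.8691.
Social marginal cost = private MC − MEB = 14.21 + 1.62Q.
Set SMC = demand: 14.21 + 1.62Q = 30.79 - 1.49Q → Q* = 5.3312.
Gap = |2.8691 − 5.3312| = 2.4621.

2.46 units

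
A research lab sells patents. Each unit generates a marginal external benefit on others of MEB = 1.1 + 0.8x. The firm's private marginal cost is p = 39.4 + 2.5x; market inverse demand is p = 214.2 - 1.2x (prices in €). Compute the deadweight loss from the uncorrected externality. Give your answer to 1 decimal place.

DWL = €260.8

Market equilibrium (private): 39.4 + 2.5x = 214.2 - 1.2x → x_m = 47.2432.
Social marginal cost = private MC − MEB = 38.3 + 1.7x.
Set SMC = demand: 38.3 + 1.7x = 214.2 - 1.2x → x* = 60.6552.
Height of the DWL triangle at x_m is demand(x_m) − SMC(x_m) = MEB(x_m) = 38.8946.
DWL = ½ × 13.4120 × 38.8946 = 260.8272.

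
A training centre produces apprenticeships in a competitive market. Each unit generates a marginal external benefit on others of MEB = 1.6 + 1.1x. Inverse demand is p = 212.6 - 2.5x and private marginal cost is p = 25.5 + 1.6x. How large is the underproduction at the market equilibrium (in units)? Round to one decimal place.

Market equilibrium (private): 25.5 + 1.6x = 212.6 - 2.5x → x_m = 45.6341.
Social marginal cost = private MC − MEB = 23.9 + 0.5x.
Set SMC = demand: 23.9 + 0.5x = 212.6 - 2.5x → x* = 62.9000.
Gap = |45.6341 − 62.9000| = 17.2659.

17.3 units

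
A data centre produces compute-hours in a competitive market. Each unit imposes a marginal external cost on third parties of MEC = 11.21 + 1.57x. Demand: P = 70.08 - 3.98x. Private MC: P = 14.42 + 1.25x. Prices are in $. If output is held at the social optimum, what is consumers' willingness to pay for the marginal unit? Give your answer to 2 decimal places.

P = $44.06

Social marginal cost = private MC + MEC = 25.63 + 2.82x.
Set SMC = demand: 25.63 + 2.82x = 70.08 - 3.98x → x* = 6.5368.
Consumer price on the demand curve at x*: 70.08 − 3.98×6.5368 = 44.0635.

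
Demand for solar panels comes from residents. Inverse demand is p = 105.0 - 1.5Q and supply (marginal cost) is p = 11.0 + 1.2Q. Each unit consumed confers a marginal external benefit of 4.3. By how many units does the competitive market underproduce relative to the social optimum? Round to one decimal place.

1.6 units

Market equilibrium (private): 11.0 + 1.2Q = 105.0 - 1.5Q → Q_m = 34.8148.
Social marginal benefit = demand + MEB = 109.3 - 1.5Q.
Set SMB = MC: 109.3 - 1.5Q = 11.0 + 1.2Q → Q* = 36.4074.
Gap = |34.8148 − 36.4074| = 1.5926.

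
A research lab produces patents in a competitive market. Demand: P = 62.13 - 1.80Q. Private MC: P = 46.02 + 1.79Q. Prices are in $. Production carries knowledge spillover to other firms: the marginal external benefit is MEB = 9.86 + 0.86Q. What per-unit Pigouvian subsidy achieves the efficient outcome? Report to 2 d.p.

subsidy = $18.04 per unit

Social marginal cost = private MC − MEB = 36.16 + 0.93Q.
Set SMC = demand: 36.16 + 0.93Q = 62.13 - 1.80Q → Q* = 9.5128.
The Pigouvian subsidy equals MEB at Q*: 9.86 + 0.86×9.5128 = 18.0410.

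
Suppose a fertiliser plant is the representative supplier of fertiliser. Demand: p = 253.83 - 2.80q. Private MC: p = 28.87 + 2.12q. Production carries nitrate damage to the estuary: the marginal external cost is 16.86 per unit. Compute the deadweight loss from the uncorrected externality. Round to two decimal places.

DWL = 28.89

Market equilibrium (private): 28.87 + 2.12q = 253.83 - 2.80q → q_m = 45.7236.
Social marginal cost = private MC + MEC = 45.73 + 2.12q.
Set SMC = demand: 45.73 + 2.12q = 253.83 - 2.80q → q* = 42.2967.
The loss is the area between SMC and demand from q* to q_m; with linear curves that's a triangle of height MEC(q_m).
DWL = ½ × 3.4269 × 16.8600 = 28.8888.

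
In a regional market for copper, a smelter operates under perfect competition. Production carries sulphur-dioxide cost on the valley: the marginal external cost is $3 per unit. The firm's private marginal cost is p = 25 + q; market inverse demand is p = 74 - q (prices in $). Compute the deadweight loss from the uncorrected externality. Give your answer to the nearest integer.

Market equilibrium (private): 25 + q = 74 - q → q_m = 24.5000.
Social marginal cost = private MC + MEC = 28 + q.
Set SMC = demand: 28 + q = 74 - q → q* = 23.0000.
Height of the DWL triangle at q_m is SMC(q_m) − demand(q_m) = MEC(q_m) = 3.0000.
DWL = ½ × 1.5000 × 3.0000 = 2.2500.

DWL = $2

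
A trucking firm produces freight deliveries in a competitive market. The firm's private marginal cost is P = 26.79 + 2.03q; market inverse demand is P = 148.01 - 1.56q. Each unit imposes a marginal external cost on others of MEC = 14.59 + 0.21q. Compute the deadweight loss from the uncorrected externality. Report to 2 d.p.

DWL = 61.85

Market equilibrium (private): 26.79 + 2.03q = 148.01 - 1.56q → q_m = 33.7660.
Social marginal cost = private MC + MEC = 41.38 + 2.24q.
Set SMC = demand: 41.38 + 2.24q = 148.01 - 1.56q → q* = 28.0605.
Height of the DWL triangle at q_m is SMC(q_m) − demand(q_m) = MEC(q_m) = 21.6809.
DWL = ½ × 5.7055 × 21.6809 = 61.8502.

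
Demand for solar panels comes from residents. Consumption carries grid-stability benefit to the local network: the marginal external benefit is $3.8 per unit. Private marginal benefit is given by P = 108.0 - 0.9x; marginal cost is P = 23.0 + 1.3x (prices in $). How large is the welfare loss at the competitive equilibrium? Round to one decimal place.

Market equilibrium (private): 23.0 + 1.3x = 108.0 - 0.9x → x_m = 38.6364.
Social marginal benefit = demand + MEB = 111.8 - 0.9x.
Set SMB = MC: 111.8 - 0.9x = 23.0 + 1.3x → x* = 40.3636.
The welfare-loss triangle has base |x_m − x*| and height MEB(x_m) (the vertical gap between SMB and MC is zero at x* and MEB at x_m).
DWL = ½ × 1.7272 × 3.8000 = 3.2817.

DWL = $3.3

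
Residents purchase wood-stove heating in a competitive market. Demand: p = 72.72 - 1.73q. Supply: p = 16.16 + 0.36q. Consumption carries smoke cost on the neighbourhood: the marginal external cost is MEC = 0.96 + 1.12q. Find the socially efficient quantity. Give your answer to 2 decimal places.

Social marginal benefit = demand − MEC = 71.76 - 2.85q.
Set SMB = MC: 71.76 - 2.85q = 16.16 + 0.36q → q* = 17.3209.

q* = 17.32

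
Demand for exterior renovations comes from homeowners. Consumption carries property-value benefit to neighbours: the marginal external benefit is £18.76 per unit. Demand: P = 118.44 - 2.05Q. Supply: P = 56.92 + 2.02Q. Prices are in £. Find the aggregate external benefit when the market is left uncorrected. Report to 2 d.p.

£283.57

Market equilibrium (private): 56.92 + 2.02Q = 118.44 - 2.05Q → Q_m = 15.1155.
Total external benefit = MEB × Q_m = 18.76 × 15.1155 = 283.5668.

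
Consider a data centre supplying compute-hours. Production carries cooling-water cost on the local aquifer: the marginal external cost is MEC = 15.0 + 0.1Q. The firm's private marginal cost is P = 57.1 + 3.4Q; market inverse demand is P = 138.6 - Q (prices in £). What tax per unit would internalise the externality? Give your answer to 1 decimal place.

tax = £16.5 per unit

Social marginal cost = private MC + MEC = 72.1 + 3.5Q.
Set SMC = demand: 72.1 + 3.5Q = 138.6 - Q → Q* = 14.7778.
The Pigouvian tax equals MEC at Q*: 15.0 + 0.1×14.7778 = 16.4778.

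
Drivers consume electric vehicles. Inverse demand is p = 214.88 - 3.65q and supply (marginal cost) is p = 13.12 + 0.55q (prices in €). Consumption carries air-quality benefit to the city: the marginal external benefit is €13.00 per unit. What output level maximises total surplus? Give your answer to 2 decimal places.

q* = 51.13

Social marginal benefit = demand + MEB = 227.88 - 3.65q.
Set SMB = MC: 227.88 - 3.65q = 13.12 + 0.55q → q* = 51.1333.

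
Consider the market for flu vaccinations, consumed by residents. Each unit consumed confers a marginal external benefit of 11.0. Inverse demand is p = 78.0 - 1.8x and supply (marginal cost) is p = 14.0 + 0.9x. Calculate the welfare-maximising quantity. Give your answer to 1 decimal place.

Social marginal benefit = demand + MEB = 89.0 - 1.8x.
Set SMB = MC: 89.0 - 1.8x = 14.0 + 0.9x → x* = 27.7778.

x* = 27.8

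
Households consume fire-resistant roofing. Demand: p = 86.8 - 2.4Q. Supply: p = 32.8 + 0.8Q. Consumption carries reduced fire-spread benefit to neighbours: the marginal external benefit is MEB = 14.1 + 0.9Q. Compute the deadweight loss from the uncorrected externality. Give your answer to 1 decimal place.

Market equilibrium (private): 32.8 + 0.8Q = 86.8 - 2.4Q → Q_m = 16.8750.
Social marginal benefit = demand + MEB = 100.9 - 1.5Q.
Set SMB = MC: 100.9 - 1.5Q = 32.8 + 0.8Q → Q* = 29.6087.
Between Q* and Q_m the wedge SMB − MC runs linearly from 0 to MEB(Q_m), so the loss is a triangle.
DWL = ½ × 12.7337 × 29.2875 = 186.4691.

DWL = 186.5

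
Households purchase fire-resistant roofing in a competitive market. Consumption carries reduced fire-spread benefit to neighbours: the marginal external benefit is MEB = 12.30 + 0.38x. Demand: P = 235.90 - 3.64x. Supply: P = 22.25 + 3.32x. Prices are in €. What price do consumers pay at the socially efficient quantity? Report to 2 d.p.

Social marginal benefit = demand + MEB = 248.20 - 3.26x.
Set SMB = MC: 248.20 - 3.26x = 22.25 + 3.32x → x* = 34.3389.
Consumer price on the demand curve at x*: 235.90 − 3.64×34.3389 = 110.9064.

P = €110.91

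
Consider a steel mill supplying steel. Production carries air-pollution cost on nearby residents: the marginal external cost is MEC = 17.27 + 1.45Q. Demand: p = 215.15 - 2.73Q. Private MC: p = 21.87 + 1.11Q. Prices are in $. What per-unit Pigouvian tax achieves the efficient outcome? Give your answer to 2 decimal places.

tax = $65.51 per unit

Social marginal cost = private MC + MEC = 39.14 + 2.56Q.
Set SMC = demand: 39.14 + 2.56Q = 215.15 - 2.73Q → Q* = 33.2722.
The Pigouvian tax equals MEC at Q*: 17.27 + 1.45×33.2722 = 65.5147.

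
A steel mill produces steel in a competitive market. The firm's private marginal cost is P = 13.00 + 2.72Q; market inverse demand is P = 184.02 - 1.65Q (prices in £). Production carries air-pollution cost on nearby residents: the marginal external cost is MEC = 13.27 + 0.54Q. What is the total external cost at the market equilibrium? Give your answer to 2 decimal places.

£932.84

Market equilibrium (private): 13.00 + 2.72Q = 184.02 - 1.65Q → Q_m = 39.1350.
Total external cost = ∫₀^{Q_m} (13.27 + 0.54Q) dQ = 13.27×39.1350 + ½×0.54×39.1350² = 932.8395.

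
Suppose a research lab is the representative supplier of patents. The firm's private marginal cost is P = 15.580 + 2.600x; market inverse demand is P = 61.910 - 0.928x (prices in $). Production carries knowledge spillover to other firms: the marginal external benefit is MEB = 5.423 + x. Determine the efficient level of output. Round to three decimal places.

Social marginal cost = private MC − MEB = 10.157 + 1.600x.
Set SMC = demand: 10.157 + 1.600x = 61.910 - 0.928x → x* = 20.4719.

x* = 20.472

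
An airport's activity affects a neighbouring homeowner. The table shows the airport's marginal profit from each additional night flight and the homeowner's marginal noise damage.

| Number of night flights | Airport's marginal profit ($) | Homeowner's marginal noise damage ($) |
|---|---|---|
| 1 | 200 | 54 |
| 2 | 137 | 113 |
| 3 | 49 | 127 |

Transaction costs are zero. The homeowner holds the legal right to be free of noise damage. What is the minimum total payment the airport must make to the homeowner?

Efficient level: marginal profit ≥ marginal noise damage through level 2, so k* = 2.
With the homeowner holding the right, the airport must at least compensate total damage at k*: 54 + 113 = 167.

$167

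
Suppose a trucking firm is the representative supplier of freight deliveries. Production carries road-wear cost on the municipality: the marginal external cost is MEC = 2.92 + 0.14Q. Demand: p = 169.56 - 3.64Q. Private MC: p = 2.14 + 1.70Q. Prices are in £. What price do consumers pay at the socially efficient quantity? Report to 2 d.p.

Social marginal cost = private MC + MEC = 5.06 + 1.84Q.
Set SMC = demand: 5.06 + 1.84Q = 169.56 - 3.64Q → Q* = 30.0182.
Consumer price on the demand curve at Q*: 169.56 − 3.64×30.0182 = 60.2938.

P = £60.29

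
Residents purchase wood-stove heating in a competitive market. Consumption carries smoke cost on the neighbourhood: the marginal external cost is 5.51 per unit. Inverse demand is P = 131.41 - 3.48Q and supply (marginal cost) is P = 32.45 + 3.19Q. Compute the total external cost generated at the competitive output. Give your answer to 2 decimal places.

Market equilibrium (private): 32.45 + 3.19Q = 131.41 - 3.48Q → Q_m = 14.8366.
Total external cost = MEC × Q_m = 5.51 × 14.8366 = 81.7497.

81.75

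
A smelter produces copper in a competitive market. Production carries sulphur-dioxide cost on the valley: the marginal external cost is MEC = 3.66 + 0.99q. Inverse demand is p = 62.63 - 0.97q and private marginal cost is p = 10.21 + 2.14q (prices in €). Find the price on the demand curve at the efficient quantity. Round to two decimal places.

Social marginal cost = private MC + MEC = 13.87 + 3.13q.
Set SMC = demand: 13.87 + 3.13q = 62.63 - 0.97q → q* = 11.8927.
Consumer price on the demand curve at q*: 62.63 − 0.97×11.8927 = 51.0941.

P = €51.09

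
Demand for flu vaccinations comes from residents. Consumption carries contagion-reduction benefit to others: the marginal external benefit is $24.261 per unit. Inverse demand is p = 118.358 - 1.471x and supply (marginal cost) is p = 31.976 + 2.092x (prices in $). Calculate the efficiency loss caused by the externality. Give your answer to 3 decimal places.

DWL = $82.598

Market equilibrium (private): 31.976 + 2.092x = 118.358 - 1.471x → x_m = 24.2442.
Social marginal benefit = demand + MEB = 142.619 - 1.471x.
Set SMB = MC: 142.619 - 1.471x = 31.976 + 2.092x → x* = 31.0533.
The loss is the area between SMB and MC from x* to x_m; with linear curves that's a triangle of height MEB(x_m).
DWL = ½ × 6.8091 × 24.2610 = 82.5978.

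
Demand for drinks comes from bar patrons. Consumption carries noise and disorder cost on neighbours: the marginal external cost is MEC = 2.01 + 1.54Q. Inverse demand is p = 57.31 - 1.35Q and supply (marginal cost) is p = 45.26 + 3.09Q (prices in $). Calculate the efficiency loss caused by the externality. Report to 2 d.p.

DWL = $3.20

Market equilibrium (private): 45.26 + 3.09Q = 57.31 - 1.35Q → Q_m = 2.7140.
Social marginal benefit = demand − MEC = 55.30 - 2.89Q.
Set SMB = MC: 55.30 - 2.89Q = 45.26 + 3.09Q → Q* = 1.6789.
The welfare-loss triangle has base |Q_m − Q*| and height MEC(Q_m) (the vertical gap between SMB and MC is zero at Q* and MEC at Q_m).
DWL = ½ × 1.0351 × 6.1895 = 3.2034.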